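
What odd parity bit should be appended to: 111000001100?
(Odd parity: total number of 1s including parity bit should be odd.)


Number of 1s in data: 5
Parity bit: 0

0


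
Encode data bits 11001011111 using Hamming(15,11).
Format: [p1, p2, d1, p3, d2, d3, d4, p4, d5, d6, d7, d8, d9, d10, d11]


Parity bits: p1=0, p2=0, p3=1, p4=0

001110001011111


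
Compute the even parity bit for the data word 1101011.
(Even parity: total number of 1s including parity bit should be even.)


Number of 1s in data: 5
Parity bit: 1

1


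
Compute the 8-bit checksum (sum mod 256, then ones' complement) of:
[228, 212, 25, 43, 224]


Sum = 732 mod 256 = 220
Complement = 35

35


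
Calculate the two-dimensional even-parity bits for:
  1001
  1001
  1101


Row parities: 001
Column parities: 1101

Row P: 001, Col P: 1101, Corner: 1


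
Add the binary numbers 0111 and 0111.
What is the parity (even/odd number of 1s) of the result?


0111 = 7
0111 = 7
Sum = 14 = 1110
1s count = 3

odd parity (3 ones in 1110)


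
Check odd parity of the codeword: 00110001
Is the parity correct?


Number of 1s: 3

Yes, parity is correct (3 ones)


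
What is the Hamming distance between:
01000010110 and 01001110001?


XOR: 00001100111
Count of 1s: 5

5


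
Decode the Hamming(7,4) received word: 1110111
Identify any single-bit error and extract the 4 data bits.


Syndrome = 4: error at position 4

Data: 1111 (corrected bit 4)


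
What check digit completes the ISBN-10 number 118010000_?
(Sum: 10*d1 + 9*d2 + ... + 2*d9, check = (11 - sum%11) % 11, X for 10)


Weighted sum: 89
89 mod 11 = 1

Check digit: X


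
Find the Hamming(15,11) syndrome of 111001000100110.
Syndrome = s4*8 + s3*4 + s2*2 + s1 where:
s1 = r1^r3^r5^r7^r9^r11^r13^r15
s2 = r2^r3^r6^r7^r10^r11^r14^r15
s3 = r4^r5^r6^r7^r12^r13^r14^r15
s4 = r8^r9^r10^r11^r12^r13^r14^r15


s1=1, s2=1, s3=1, s4=1

Syndrome = 15 (error at position 15)


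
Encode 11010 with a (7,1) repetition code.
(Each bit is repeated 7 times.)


Each bit -> 7 copies

11111111111111000000011111110000000


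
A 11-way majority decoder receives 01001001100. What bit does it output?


Ones: 4 out of 11
Threshold: 6

0 (4/11 voted 1)


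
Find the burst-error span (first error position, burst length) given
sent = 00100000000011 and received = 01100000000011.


XOR: 01000000000000

Burst at position 1, length 1


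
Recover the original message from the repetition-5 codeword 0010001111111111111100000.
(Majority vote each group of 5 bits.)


Groups: 00100, 01111, 11111, 11111, 00000
Majority votes: 01110

01110


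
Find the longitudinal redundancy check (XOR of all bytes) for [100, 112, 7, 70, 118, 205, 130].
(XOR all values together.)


XOR chain: 100 ^ 112 ^ 7 ^ 70 ^ 118 ^ 205 ^ 130 = 108

108


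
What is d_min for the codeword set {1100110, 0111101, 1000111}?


Comparing all pairs, minimum distance: 2
Can detect 1 errors, correct 0 errors

2


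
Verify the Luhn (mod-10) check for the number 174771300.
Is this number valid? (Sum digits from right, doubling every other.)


Luhn sum = 27
27 mod 10 = 7

Invalid (Luhn sum mod 10 = 7)


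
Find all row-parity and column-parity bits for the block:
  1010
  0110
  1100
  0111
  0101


Row parities: 00010
Column parities: 0010

Row P: 00010, Col P: 0010, Corner: 1


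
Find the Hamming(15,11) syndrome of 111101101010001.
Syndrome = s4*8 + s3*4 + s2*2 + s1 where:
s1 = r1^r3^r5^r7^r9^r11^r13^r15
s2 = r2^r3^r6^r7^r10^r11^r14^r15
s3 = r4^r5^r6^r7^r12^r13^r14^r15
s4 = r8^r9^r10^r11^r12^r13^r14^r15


s1=0, s2=0, s3=0, s4=1

Syndrome = 8 (error at position 8)


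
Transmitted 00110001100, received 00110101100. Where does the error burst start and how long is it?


XOR: 00000100000

Burst at position 5, length 1


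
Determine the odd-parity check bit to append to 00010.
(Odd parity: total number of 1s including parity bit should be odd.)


Number of 1s in data: 1
Parity bit: 0

0


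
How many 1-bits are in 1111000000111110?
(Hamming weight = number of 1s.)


Counting 1s in 1111000000111110

9


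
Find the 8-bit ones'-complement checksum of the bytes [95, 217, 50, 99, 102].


Sum = 563 mod 256 = 51
Complement = 204

204


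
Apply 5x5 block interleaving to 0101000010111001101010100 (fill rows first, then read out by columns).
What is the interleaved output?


Matrix:
  01010
  00010
  11100
  11010
  10100
Read columns: 0011110110001011101000000

0011110110001011101000000


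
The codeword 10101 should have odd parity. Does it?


Number of 1s: 3

Yes, parity is correct (3 ones)


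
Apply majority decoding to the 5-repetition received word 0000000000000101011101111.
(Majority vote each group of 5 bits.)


Groups: 00000, 00000, 00010, 10111, 01111
Majority votes: 00011

00011


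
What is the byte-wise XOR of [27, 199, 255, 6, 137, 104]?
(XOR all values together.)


XOR chain: 27 ^ 199 ^ 255 ^ 6 ^ 137 ^ 104 = 196

196


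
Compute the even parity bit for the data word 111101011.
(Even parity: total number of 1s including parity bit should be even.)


Number of 1s in data: 7
Parity bit: 1

1


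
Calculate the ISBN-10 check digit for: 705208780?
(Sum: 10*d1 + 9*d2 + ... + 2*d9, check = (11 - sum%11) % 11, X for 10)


Weighted sum: 216
216 mod 11 = 7

Check digit: 4


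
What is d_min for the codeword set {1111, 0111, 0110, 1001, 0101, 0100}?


Comparing all pairs, minimum distance: 1
Can detect 0 errors, correct 0 errors

1


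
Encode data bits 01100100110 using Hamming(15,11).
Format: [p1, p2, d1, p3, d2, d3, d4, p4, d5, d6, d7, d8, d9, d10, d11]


Parity bits: p1=0, p2=1, p3=0, p4=1

010011010100110


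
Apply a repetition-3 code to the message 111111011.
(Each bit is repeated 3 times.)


Each bit -> 3 copies

111111111111111111000111111


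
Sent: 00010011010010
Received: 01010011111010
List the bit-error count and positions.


XOR: 01000000101000

3 error(s) at position(s): 1, 8, 10


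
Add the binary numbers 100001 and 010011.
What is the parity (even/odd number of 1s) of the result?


100001 = 33
010011 = 19
Sum = 52 = 110100
1s count = 3

odd parity (3 ones in 110100)


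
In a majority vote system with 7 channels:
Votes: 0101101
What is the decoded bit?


Ones: 4 out of 7
Threshold: 4

1 (4/7 voted 1)


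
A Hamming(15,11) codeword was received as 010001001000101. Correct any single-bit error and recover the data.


Syndrome = 15: error at position 15

Data: 00101000100 (corrected bit 15)


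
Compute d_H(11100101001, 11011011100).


XOR: 00111110101
Count of 1s: 7

7


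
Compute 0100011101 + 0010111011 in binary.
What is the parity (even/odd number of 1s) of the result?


0100011101 = 285
0010111011 = 187
Sum = 472 = 111011000
1s count = 5

odd parity (5 ones in 111011000)


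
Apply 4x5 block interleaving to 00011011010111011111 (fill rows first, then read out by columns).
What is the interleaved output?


Matrix:
  00011
  01101
  01110
  11111
Read columns: 00010111011110111101

00010111011110111101


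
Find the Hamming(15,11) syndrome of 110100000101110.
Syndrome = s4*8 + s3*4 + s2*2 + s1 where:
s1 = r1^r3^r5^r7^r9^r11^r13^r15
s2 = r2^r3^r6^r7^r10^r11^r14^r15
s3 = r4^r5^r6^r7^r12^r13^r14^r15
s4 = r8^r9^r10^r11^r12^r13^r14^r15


s1=0, s2=1, s3=0, s4=0

Syndrome = 2 (error at position 2)


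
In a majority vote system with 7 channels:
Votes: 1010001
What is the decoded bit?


Ones: 3 out of 7
Threshold: 4

0 (3/7 voted 1)


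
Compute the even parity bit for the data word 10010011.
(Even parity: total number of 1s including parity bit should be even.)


Number of 1s in data: 4
Parity bit: 0

0


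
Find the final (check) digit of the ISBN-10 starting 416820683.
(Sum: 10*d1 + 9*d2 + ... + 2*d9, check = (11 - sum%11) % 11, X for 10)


Weighted sum: 219
219 mod 11 = 10

Check digit: 1


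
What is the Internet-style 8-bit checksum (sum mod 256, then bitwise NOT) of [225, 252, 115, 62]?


Sum = 654 mod 256 = 142
Complement = 113

113


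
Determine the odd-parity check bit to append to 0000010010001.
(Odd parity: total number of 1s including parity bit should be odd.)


Number of 1s in data: 3
Parity bit: 0

0


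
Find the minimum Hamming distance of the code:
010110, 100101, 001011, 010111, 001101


Comparing all pairs, minimum distance: 1
Can detect 0 errors, correct 0 errors

1


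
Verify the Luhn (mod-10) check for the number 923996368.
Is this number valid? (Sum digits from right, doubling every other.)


Luhn sum = 51
51 mod 10 = 1

Invalid (Luhn sum mod 10 = 1)


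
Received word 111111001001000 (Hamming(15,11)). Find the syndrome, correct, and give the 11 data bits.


Syndrome = 2: error at position 2

Data: 11101001000 (corrected bit 2)


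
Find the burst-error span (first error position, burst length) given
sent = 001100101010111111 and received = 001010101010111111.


XOR: 000110000000000000

Burst at position 3, length 2


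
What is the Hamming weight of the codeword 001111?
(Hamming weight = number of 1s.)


Counting 1s in 001111

4


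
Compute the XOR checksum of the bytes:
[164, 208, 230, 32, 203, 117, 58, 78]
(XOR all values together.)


XOR chain: 164 ^ 208 ^ 230 ^ 32 ^ 203 ^ 117 ^ 58 ^ 78 = 120

120


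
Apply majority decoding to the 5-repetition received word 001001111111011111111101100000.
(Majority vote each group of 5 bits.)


Groups: 00100, 11111, 11011, 11111, 11011, 00000
Majority votes: 011110

011110


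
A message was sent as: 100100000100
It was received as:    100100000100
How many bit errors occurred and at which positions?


XOR: 000000000000

0 errors (received matches sent)


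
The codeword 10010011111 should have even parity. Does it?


Number of 1s: 7

No, parity error (7 ones)


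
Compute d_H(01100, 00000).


XOR: 01100
Count of 1s: 2

2


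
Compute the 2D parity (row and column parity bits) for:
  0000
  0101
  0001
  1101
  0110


Row parities: 00110
Column parities: 1111

Row P: 00110, Col P: 1111, Corner: 0


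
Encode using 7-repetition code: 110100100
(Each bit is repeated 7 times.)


Each bit -> 7 copies

111111111111110000000111111100000000000000111111100000000000000


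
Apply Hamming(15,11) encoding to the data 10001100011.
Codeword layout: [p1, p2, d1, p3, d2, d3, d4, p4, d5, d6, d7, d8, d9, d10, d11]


Parity bits: p1=1, p2=0, p3=0, p4=0

101000001100011


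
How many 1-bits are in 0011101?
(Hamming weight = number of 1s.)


Counting 1s in 0011101

4


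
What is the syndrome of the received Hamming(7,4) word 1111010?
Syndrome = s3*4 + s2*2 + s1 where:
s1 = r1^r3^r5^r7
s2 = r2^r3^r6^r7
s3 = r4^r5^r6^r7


s1=0, s2=1, s3=0

Syndrome = 2 (error at position 2)


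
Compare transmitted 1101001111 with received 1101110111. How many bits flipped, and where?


XOR: 0000111000

3 error(s) at position(s): 4, 5, 6


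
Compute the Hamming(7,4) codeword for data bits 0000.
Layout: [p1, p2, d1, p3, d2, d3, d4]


Parity bits: p1=0, p2=0, p3=0

0000000


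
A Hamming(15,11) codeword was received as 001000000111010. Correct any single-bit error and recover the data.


Syndrome = 0: no error detected

Data: 10000111010 (no errors)


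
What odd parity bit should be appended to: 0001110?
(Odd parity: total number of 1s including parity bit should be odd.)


Number of 1s in data: 3
Parity bit: 0

0


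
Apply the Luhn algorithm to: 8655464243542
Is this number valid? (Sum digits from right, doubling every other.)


Luhn sum = 57
57 mod 10 = 7

Invalid (Luhn sum mod 10 = 7)


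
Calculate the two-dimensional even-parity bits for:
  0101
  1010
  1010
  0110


Row parities: 0000
Column parities: 0011

Row P: 0000, Col P: 0011, Corner: 0


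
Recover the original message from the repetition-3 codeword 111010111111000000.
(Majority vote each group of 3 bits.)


Groups: 111, 010, 111, 111, 000, 000
Majority votes: 101100

101100


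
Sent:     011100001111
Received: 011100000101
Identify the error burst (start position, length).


XOR: 000000001010

Burst at position 8, length 3


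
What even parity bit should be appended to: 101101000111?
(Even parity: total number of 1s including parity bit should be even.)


Number of 1s in data: 7
Parity bit: 1

1


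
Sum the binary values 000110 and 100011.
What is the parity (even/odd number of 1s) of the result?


000110 = 6
100011 = 35
Sum = 41 = 101001
1s count = 3

odd parity (3 ones in 101001)


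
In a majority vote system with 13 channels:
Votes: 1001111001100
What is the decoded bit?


Ones: 7 out of 13
Threshold: 7

1 (7/13 voted 1)


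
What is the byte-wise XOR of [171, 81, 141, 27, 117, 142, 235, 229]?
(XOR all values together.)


XOR chain: 171 ^ 81 ^ 141 ^ 27 ^ 117 ^ 142 ^ 235 ^ 229 = 153

153


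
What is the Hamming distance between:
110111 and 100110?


XOR: 010001
Count of 1s: 2

2


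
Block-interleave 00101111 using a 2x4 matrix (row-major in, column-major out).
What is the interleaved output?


Matrix:
  0010
  1111
Read columns: 01011101

01011101


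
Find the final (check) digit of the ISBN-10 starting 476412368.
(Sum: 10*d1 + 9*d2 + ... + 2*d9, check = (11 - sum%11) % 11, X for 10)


Weighted sum: 241
241 mod 11 = 10

Check digit: 1


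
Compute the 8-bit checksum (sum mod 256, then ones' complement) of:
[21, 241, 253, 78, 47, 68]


Sum = 708 mod 256 = 196
Complement = 59

59


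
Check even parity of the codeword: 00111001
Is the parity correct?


Number of 1s: 4

Yes, parity is correct (4 ones)


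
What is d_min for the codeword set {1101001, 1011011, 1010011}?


Comparing all pairs, minimum distance: 1
Can detect 0 errors, correct 0 errors

1


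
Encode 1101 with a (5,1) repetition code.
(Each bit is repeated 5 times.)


Each bit -> 5 copies

11111111110000011111


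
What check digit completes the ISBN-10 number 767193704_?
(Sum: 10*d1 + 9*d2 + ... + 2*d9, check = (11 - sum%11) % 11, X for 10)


Weighted sum: 292
292 mod 11 = 6

Check digit: 5


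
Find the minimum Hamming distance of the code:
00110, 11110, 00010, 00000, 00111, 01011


Comparing all pairs, minimum distance: 1
Can detect 0 errors, correct 0 errors

1


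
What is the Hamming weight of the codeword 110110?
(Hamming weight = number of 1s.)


Counting 1s in 110110

4


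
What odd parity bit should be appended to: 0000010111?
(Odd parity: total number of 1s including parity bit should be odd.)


Number of 1s in data: 4
Parity bit: 1

1


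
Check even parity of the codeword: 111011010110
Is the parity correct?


Number of 1s: 8

Yes, parity is correct (8 ones)


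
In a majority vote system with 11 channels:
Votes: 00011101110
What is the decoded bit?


Ones: 6 out of 11
Threshold: 6

1 (6/11 voted 1)


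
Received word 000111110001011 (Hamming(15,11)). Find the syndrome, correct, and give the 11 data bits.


Syndrome = 5: error at position 5

Data: 00110001011 (corrected bit 5)


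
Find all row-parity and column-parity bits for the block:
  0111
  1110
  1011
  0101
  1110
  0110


Row parities: 111010
Column parities: 1111

Row P: 111010, Col P: 1111, Corner: 0


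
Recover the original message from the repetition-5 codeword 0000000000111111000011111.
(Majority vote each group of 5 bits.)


Groups: 00000, 00000, 11111, 10000, 11111
Majority votes: 00101

00101


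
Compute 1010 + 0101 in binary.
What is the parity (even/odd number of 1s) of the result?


1010 = 10
0101 = 5
Sum = 15 = 1111
1s count = 4

even parity (4 ones in 1111)


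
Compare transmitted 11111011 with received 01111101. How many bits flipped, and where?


XOR: 10000110

3 error(s) at position(s): 0, 5, 6


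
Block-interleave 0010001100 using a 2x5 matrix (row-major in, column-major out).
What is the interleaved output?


Matrix:
  00100
  01100
Read columns: 0001110000

0001110000


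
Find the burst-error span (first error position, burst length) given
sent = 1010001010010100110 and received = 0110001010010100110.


XOR: 1100000000000000000

Burst at position 0, length 2


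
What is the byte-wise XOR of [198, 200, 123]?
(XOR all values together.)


XOR chain: 198 ^ 200 ^ 123 = 117

117


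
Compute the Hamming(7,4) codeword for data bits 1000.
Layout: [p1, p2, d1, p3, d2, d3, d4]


Parity bits: p1=1, p2=1, p3=0

1110000


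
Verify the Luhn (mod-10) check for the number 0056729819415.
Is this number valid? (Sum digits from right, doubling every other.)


Luhn sum = 56
56 mod 10 = 6

Invalid (Luhn sum mod 10 = 6)


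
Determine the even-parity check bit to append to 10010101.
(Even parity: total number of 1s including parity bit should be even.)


Number of 1s in data: 4
Parity bit: 0

0


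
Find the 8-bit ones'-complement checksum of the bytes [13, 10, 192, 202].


Sum = 417 mod 256 = 161
Complement = 94

94


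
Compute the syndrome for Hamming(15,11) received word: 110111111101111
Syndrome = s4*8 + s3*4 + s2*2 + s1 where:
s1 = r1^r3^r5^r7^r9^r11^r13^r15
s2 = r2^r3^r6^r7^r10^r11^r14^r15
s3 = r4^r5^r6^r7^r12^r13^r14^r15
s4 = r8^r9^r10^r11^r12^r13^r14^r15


s1=0, s2=0, s3=0, s4=1

Syndrome = 8 (error at position 8)


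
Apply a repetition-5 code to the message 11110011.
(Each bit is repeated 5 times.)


Each bit -> 5 copies

1111111111111111111100000000001111111111


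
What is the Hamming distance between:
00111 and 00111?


XOR: 00000
Count of 1s: 0

0


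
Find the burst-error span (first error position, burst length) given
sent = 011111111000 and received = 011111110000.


XOR: 000000001000

Burst at position 8, length 1


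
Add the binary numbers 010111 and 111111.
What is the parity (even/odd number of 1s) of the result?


010111 = 23
111111 = 63
Sum = 86 = 1010110
1s count = 4

even parity (4 ones in 1010110)


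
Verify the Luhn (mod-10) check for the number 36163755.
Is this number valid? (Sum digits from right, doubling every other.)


Luhn sum = 39
39 mod 10 = 9

Invalid (Luhn sum mod 10 = 9)


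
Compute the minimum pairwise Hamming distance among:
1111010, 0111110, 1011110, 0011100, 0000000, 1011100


Comparing all pairs, minimum distance: 1
Can detect 0 errors, correct 0 errors

1


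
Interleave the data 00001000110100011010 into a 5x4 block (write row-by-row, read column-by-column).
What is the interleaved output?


Matrix:
  0000
  1000
  1101
  0001
  1010
Read columns: 01101001000000100110

01101001000000100110


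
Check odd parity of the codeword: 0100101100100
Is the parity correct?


Number of 1s: 5

Yes, parity is correct (5 ones)


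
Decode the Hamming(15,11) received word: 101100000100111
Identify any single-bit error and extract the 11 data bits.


Syndrome = 0: no error detected

Data: 10000100111 (no errors)


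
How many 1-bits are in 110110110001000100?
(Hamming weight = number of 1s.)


Counting 1s in 110110110001000100

8


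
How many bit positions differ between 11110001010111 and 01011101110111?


XOR: 10101100100000
Count of 1s: 5

5


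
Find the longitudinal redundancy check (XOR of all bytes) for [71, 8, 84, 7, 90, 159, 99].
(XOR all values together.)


XOR chain: 71 ^ 8 ^ 84 ^ 7 ^ 90 ^ 159 ^ 99 = 186

186


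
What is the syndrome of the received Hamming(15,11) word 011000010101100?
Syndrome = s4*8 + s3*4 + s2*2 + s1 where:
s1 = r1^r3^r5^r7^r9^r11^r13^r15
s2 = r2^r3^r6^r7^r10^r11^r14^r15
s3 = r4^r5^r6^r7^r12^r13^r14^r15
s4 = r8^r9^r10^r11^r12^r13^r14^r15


s1=0, s2=1, s3=0, s4=0

Syndrome = 2 (error at position 2)


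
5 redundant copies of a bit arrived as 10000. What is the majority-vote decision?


Ones: 1 out of 5
Threshold: 3

0 (1/5 voted 1)


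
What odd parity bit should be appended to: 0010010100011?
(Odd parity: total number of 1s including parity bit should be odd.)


Number of 1s in data: 5
Parity bit: 0

0


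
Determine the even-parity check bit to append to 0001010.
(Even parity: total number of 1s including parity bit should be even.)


Number of 1s in data: 2
Parity bit: 0

0


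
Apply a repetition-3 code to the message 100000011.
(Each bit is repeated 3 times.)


Each bit -> 3 copies

111000000000000000000111111


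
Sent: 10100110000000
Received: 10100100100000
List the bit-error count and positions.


XOR: 00000010100000

2 error(s) at position(s): 6, 8


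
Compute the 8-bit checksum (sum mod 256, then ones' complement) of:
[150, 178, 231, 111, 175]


Sum = 845 mod 256 = 77
Complement = 178

178


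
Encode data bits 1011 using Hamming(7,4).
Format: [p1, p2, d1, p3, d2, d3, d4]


Parity bits: p1=0, p2=1, p3=0

0110011


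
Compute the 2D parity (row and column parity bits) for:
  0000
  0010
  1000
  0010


Row parities: 0111
Column parities: 1000

Row P: 0111, Col P: 1000, Corner: 1


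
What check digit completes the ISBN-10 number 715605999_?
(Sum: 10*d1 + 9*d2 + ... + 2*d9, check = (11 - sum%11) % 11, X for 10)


Weighted sum: 267
267 mod 11 = 3

Check digit: 8


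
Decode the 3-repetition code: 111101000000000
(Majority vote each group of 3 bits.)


Groups: 111, 101, 000, 000, 000
Majority votes: 11000

11000


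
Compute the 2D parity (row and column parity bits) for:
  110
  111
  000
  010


Row parities: 0101
Column parities: 011

Row P: 0101, Col P: 011, Corner: 0


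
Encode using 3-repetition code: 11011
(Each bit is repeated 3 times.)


Each bit -> 3 copies

111111000111111


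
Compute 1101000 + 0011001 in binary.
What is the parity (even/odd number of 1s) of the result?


1101000 = 104
0011001 = 25
Sum = 129 = 10000001
1s count = 2

even parity (2 ones in 10000001)


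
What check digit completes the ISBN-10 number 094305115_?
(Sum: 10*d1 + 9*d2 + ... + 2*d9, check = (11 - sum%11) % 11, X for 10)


Weighted sum: 176
176 mod 11 = 0

Check digit: 0


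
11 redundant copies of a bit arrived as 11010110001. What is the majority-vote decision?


Ones: 6 out of 11
Threshold: 6

1 (6/11 voted 1)


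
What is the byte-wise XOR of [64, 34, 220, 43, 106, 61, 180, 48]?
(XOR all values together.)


XOR chain: 64 ^ 34 ^ 220 ^ 43 ^ 106 ^ 61 ^ 180 ^ 48 = 70

70


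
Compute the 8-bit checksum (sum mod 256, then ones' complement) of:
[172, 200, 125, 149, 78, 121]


Sum = 845 mod 256 = 77
Complement = 178

178


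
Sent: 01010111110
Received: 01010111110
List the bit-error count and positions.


XOR: 00000000000

0 errors (received matches sent)


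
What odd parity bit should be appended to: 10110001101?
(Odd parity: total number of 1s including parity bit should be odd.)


Number of 1s in data: 6
Parity bit: 1

1


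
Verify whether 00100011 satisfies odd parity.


Number of 1s: 3

Yes, parity is correct (3 ones)


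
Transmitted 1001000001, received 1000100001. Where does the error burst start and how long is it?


XOR: 0001100000

Burst at position 3, length 2


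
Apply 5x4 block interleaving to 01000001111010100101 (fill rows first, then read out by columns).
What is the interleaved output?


Matrix:
  0100
  0001
  1110
  1010
  0101
Read columns: 00110101010011001001

00110101010011001001


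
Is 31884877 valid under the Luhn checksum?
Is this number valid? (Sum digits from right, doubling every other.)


Luhn sum = 50
50 mod 10 = 0

Valid (Luhn sum mod 10 = 0)


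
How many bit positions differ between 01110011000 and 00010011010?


XOR: 01100000010
Count of 1s: 3

3


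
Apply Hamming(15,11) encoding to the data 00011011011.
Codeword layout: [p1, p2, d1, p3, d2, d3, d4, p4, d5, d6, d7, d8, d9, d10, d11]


Parity bits: p1=0, p2=0, p3=0, p4=1

000000111011011


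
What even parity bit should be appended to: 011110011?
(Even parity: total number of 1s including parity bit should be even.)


Number of 1s in data: 6
Parity bit: 0

0


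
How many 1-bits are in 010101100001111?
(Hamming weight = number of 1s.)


Counting 1s in 010101100001111

8


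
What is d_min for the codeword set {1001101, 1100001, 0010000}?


Comparing all pairs, minimum distance: 3
Can detect 2 errors, correct 1 errors

3


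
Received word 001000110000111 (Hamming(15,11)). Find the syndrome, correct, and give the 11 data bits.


Syndrome = 0: no error detected

Data: 10010000111 (no errors)


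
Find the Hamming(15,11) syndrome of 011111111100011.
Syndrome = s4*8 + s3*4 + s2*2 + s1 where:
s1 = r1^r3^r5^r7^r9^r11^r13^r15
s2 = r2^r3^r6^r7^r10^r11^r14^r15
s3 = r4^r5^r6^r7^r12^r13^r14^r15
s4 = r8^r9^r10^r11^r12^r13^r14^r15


s1=1, s2=1, s3=0, s4=1

Syndrome = 11 (error at position 11)


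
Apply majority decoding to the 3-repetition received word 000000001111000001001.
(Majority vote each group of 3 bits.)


Groups: 000, 000, 001, 111, 000, 001, 001
Majority votes: 0001000

0001000


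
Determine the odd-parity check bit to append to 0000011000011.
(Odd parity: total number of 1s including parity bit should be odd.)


Number of 1s in data: 4
Parity bit: 1

1


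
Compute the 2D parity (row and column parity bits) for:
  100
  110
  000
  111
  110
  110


Row parities: 100100
Column parities: 101

Row P: 100100, Col P: 101, Corner: 0


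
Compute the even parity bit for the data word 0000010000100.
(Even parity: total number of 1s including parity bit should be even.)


Number of 1s in data: 2
Parity bit: 0

0


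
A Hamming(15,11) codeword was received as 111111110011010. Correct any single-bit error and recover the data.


Syndrome = 1: error at position 1

Data: 11110011010 (corrected bit 1)


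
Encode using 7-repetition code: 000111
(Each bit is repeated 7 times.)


Each bit -> 7 copies

000000000000000000000111111111111111111111


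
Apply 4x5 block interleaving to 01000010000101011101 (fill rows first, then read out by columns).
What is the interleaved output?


Matrix:
  01000
  01000
  01010
  11101
Read columns: 00011111000100100001

00011111000100100001


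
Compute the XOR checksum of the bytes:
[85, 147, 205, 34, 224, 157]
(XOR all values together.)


XOR chain: 85 ^ 147 ^ 205 ^ 34 ^ 224 ^ 157 = 84

84


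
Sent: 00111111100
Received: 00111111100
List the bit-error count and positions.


XOR: 00000000000

0 errors (received matches sent)


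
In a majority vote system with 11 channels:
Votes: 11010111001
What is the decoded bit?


Ones: 7 out of 11
Threshold: 6

1 (7/11 voted 1)


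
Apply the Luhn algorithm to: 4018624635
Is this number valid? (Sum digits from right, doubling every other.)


Luhn sum = 48
48 mod 10 = 8

Invalid (Luhn sum mod 10 = 8)


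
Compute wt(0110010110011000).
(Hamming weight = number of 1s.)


Counting 1s in 0110010110011000

7


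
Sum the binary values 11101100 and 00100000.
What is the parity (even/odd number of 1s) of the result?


11101100 = 236
00100000 = 32
Sum = 268 = 100001100
1s count = 3

odd parity (3 ones in 100001100)


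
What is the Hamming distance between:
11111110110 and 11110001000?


XOR: 00001111110
Count of 1s: 6

6


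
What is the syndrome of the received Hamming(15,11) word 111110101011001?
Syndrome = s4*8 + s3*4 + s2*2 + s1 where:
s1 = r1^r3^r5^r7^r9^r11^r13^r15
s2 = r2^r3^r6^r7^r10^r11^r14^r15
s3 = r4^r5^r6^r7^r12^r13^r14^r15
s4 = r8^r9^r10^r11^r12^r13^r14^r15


s1=1, s2=1, s3=1, s4=0

Syndrome = 7 (error at position 7)


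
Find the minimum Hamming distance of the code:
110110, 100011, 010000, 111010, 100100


Comparing all pairs, minimum distance: 2
Can detect 1 errors, correct 0 errors

2


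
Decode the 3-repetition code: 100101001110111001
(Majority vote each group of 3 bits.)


Groups: 100, 101, 001, 110, 111, 001
Majority votes: 010110

010110


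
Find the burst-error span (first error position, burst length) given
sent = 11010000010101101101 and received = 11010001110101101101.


XOR: 00000001100000000000

Burst at position 7, length 2


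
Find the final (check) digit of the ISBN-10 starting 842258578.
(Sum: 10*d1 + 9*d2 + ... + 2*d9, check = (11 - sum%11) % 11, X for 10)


Weighted sum: 273
273 mod 11 = 9

Check digit: 2


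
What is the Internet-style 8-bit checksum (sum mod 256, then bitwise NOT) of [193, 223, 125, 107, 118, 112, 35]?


Sum = 913 mod 256 = 145
Complement = 110

110


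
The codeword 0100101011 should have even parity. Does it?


Number of 1s: 5

No, parity error (5 ones)


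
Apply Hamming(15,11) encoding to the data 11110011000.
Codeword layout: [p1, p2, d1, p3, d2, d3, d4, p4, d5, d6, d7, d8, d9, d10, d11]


Parity bits: p1=0, p2=0, p3=0, p4=0

001011100011000


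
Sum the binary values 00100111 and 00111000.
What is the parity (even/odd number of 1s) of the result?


00100111 = 39
00111000 = 56
Sum = 95 = 1011111
1s count = 6

even parity (6 ones in 1011111)


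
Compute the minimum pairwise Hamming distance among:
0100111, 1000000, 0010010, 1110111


Comparing all pairs, minimum distance: 2
Can detect 1 errors, correct 0 errors

2


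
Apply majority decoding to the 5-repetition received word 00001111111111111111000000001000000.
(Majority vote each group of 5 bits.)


Groups: 00001, 11111, 11111, 11111, 00000, 00010, 00000
Majority votes: 0111000

0111000


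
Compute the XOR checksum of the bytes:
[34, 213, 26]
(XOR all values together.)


XOR chain: 34 ^ 213 ^ 26 = 237

237


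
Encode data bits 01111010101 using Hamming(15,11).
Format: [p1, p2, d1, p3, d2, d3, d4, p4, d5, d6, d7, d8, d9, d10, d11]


Parity bits: p1=0, p2=0, p3=1, p4=0

000111101010101


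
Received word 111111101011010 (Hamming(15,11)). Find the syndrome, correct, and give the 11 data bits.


Syndrome = 0: no error detected

Data: 11111011010 (no errors)


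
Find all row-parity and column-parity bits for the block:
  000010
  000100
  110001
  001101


Row parities: 1111
Column parities: 111010

Row P: 1111, Col P: 111010, Corner: 0


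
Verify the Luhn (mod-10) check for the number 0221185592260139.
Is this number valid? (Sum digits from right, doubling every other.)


Luhn sum = 60
60 mod 10 = 0

Valid (Luhn sum mod 10 = 0)


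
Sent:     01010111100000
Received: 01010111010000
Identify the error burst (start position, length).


XOR: 00000000110000

Burst at position 8, length 2


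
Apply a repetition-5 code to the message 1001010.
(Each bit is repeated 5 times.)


Each bit -> 5 copies

11111000000000011111000001111100000


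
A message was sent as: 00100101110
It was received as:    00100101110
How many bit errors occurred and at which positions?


XOR: 00000000000

0 errors (received matches sent)


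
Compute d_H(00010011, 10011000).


XOR: 10001011
Count of 1s: 4

4


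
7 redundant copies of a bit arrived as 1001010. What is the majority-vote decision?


Ones: 3 out of 7
Threshold: 4

0 (3/7 voted 1)


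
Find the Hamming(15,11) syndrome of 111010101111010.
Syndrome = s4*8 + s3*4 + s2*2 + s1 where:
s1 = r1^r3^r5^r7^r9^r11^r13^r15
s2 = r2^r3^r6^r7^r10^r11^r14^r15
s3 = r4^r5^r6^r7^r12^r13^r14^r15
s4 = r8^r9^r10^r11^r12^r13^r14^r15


s1=0, s2=0, s3=0, s4=1

Syndrome = 8 (error at position 8)


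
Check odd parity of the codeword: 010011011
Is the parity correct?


Number of 1s: 5

Yes, parity is correct (5 ones)


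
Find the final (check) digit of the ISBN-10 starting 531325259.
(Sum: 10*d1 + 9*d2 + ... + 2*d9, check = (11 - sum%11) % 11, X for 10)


Weighted sum: 184
184 mod 11 = 8

Check digit: 3


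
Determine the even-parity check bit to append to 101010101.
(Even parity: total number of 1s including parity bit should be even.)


Number of 1s in data: 5
Parity bit: 1

1


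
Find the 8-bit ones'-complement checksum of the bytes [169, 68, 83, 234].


Sum = 554 mod 256 = 42
Complement = 213

213


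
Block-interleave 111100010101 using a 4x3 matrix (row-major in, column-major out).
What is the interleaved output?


Matrix:
  111
  100
  010
  101
Read columns: 110110101001

110110101001


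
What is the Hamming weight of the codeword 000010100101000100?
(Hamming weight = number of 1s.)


Counting 1s in 000010100101000100

5


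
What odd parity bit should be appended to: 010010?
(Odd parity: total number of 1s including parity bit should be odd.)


Number of 1s in data: 2
Parity bit: 1

1


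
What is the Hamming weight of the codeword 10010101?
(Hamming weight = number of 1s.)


Counting 1s in 10010101

4


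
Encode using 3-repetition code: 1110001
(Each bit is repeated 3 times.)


Each bit -> 3 copies

111111111000000000111


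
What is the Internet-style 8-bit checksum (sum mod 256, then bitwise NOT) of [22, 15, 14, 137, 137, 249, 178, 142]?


Sum = 894 mod 256 = 126
Complement = 129

129


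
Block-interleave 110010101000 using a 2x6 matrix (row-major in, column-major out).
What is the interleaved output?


Matrix:
  110010
  101000
Read columns: 111001001000

111001001000


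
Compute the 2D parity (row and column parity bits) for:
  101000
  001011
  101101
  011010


Row parities: 0101
Column parities: 010100

Row P: 0101, Col P: 010100, Corner: 0


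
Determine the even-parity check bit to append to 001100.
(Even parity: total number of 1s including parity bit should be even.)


Number of 1s in data: 2
Parity bit: 0

0


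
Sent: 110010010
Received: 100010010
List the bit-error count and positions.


XOR: 010000000

1 error(s) at position(s): 1


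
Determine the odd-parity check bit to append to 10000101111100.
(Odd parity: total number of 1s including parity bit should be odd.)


Number of 1s in data: 7
Parity bit: 0

0


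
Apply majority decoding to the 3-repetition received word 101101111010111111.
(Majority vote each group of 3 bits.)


Groups: 101, 101, 111, 010, 111, 111
Majority votes: 111011

111011


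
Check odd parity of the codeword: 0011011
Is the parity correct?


Number of 1s: 4

No, parity error (4 ones)


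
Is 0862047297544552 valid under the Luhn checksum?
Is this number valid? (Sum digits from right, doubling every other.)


Luhn sum = 61
61 mod 10 = 1

Invalid (Luhn sum mod 10 = 1)


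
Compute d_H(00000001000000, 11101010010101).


XOR: 11101011010101
Count of 1s: 9

9


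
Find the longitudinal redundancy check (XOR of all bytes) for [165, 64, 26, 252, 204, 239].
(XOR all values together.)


XOR chain: 165 ^ 64 ^ 26 ^ 252 ^ 204 ^ 239 = 32

32


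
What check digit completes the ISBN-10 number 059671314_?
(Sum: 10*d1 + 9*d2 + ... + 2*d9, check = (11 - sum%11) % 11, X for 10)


Weighted sum: 229
229 mod 11 = 9

Check digit: 2


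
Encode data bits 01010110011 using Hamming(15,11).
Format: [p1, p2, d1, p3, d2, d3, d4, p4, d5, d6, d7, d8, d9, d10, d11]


Parity bits: p1=0, p2=1, p3=0, p4=0

010010100110011


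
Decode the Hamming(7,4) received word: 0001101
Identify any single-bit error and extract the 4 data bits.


Syndrome = 6: error at position 6

Data: 0111 (corrected bit 6)


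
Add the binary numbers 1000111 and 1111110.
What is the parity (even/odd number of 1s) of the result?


1000111 = 71
1111110 = 126
Sum = 197 = 11000101
1s count = 4

even parity (4 ones in 11000101)


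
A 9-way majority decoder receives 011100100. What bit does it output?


Ones: 4 out of 9
Threshold: 5

0 (4/9 voted 1)


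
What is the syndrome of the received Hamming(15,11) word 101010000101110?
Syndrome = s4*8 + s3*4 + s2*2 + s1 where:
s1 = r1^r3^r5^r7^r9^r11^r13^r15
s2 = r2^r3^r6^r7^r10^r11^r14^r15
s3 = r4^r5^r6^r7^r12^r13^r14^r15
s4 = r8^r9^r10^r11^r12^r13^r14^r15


s1=0, s2=1, s3=0, s4=0

Syndrome = 2 (error at position 2)


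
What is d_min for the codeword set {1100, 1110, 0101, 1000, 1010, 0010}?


Comparing all pairs, minimum distance: 1
Can detect 0 errors, correct 0 errors

1


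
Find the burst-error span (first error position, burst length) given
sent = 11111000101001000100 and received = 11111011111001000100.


XOR: 00000011010000000000

Burst at position 6, length 4


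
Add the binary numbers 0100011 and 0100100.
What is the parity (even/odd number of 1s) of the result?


0100011 = 35
0100100 = 36
Sum = 71 = 1000111
1s count = 4

even parity (4 ones in 1000111)


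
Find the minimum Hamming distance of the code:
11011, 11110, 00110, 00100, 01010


Comparing all pairs, minimum distance: 1
Can detect 0 errors, correct 0 errors

1


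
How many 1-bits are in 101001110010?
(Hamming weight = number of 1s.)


Counting 1s in 101001110010

6


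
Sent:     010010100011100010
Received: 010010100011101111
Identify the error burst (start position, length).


XOR: 000000000000001101

Burst at position 14, length 4


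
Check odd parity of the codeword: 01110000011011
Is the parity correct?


Number of 1s: 7

Yes, parity is correct (7 ones)


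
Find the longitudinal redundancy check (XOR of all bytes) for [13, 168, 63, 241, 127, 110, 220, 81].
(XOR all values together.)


XOR chain: 13 ^ 168 ^ 63 ^ 241 ^ 127 ^ 110 ^ 220 ^ 81 = 247

247


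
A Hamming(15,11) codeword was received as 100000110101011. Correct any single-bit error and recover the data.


Syndrome = 9: error at position 9

Data: 00011101011 (corrected bit 9)


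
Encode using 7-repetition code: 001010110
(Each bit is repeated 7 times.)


Each bit -> 7 copies

000000000000001111111000000011111110000000111111111111110000000


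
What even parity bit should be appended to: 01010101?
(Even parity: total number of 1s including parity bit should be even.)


Number of 1s in data: 4
Parity bit: 0

0


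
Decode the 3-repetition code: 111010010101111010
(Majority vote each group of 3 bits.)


Groups: 111, 010, 010, 101, 111, 010
Majority votes: 100110

100110


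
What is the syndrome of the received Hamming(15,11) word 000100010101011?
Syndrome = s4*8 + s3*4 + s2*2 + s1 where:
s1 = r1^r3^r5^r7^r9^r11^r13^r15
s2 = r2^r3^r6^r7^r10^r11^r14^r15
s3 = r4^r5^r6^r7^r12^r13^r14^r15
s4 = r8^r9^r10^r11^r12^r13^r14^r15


s1=1, s2=1, s3=0, s4=1

Syndrome = 11 (error at position 11)


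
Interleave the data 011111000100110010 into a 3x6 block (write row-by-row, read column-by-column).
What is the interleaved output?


Matrix:
  011111
  000100
  110010
Read columns: 001101100110101100

001101100110101100


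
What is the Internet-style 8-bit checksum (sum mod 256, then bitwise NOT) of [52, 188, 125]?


Sum = 365 mod 256 = 109
Complement = 146

146


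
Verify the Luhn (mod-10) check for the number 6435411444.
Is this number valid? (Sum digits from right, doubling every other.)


Luhn sum = 45
45 mod 10 = 5

Invalid (Luhn sum mod 10 = 5)


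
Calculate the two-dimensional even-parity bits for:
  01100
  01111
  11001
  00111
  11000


Row parities: 00110
Column parities: 00101

Row P: 00110, Col P: 00101, Corner: 0


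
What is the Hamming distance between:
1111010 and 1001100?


XOR: 0110110
Count of 1s: 4

4


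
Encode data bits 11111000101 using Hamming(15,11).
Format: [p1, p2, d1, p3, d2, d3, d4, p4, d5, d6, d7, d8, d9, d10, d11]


Parity bits: p1=0, p2=0, p3=1, p4=1

001111111000101


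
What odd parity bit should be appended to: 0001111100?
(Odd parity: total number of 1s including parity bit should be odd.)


Number of 1s in data: 5
Parity bit: 0

0
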